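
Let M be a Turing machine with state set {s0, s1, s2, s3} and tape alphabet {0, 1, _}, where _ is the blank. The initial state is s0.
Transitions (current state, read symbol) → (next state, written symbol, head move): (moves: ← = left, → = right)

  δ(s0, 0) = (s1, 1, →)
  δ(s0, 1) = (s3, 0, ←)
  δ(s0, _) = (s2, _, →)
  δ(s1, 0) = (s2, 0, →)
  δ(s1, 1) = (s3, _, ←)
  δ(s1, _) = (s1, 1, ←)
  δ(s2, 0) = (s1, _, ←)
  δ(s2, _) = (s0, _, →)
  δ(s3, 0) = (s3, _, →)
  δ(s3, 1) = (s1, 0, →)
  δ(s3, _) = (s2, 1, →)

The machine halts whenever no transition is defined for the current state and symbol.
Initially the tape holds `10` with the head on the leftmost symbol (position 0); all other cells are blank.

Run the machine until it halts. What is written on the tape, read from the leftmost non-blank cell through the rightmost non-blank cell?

state=s0 head=0 tape=___[1]0   (s0,1)→(s3,0,←)
state=s3 head=-1 tape=__[_]00   (s3,_)→(s2,1,→)
state=s2 head=0 tape=__1[0]0   (s2,0)→(s1,_,←)
state=s1 head=-1 tape=__[1]_0   (s1,1)→(s3,_,←)
state=s3 head=-2 tape=_[_]__0   (s3,_)→(s2,1,→)
state=s2 head=-1 tape=_1[_]_0   (s2,_)→(s0,_,→)
state=s0 head=0 tape=_1_[_]0   (s0,_)→(s2,_,→)
state=s2 head=1 tape=_1__[0]   (s2,0)→(s1,_,←)
state=s1 head=0 tape=_1_[_]_   (s1,_)→(s1,1,←)
state=s1 head=-1 tape=_1[_]1_   (s1,_)→(s1,1,←)
state=s1 head=-2 tape=_[1]11_   (s1,1)→(s3,_,←)
state=s3 head=-3 tape=[_]_11_   (s3,_)→(s2,1,→)
state=s2 head=-2 tape=1[_]11_   (s2,_)→(s0,_,→)
state=s0 head=-1 tape=1_[1]1_   (s0,1)→(s3,0,←)
state=s3 head=-2 tape=1[_]01_   (s3,_)→(s2,1,→)
state=s2 head=-1 tape=11[0]1_   (s2,0)→(s1,_,←)
state=s1 head=-2 tape=1[1]_1_   (s1,1)→(s3,_,←)
state=s3 head=-3 tape=[1]__1_   (s3,1)→(s1,0,→)
state=s1 head=-2 tape=0[_]_1_   (s1,_)→(s1,1,←)
state=s1 head=-3 tape=[0]1_1_   (s1,0)→(s2,0,→)
state=s2 head=-2 tape=0[1]_1_
The non-blank tape span at halt is 01_1.

01_1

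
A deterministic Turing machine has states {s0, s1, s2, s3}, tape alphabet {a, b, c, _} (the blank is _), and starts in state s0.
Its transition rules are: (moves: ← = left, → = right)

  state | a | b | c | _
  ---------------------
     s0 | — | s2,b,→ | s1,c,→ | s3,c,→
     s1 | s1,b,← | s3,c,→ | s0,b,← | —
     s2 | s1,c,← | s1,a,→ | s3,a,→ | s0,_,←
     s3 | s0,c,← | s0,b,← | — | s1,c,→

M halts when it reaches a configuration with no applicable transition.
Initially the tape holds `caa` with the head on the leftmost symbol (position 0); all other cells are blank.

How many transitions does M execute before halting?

s0 | _[c]aa__   read c → write c, move →, go to s1
s1 | _c[a]a__   read a → write b, move ←, go to s1
s1 | _[c]ba__   read c → write b, move ←, go to s0
s0 | [_]bba__   read _ → write c, move →, go to s3
s3 | c[b]ba__   read b → write b, move ←, go to s0
s0 | [c]bba__   read c → write c, move →, go to s1
s1 | c[b]ba__   read b → write c, move →, go to s3
s3 | cc[b]a__   read b → write b, move ←, go to s0
s0 | c[c]ba__   read c → write c, move →, go to s1
s1 | cc[b]a__   read b → write c, move →, go to s3
s3 | ccc[a]__   read a → write c, move ←, go to s0
s0 | cc[c]c__   read c → write c, move →, go to s1
s1 | ccc[c]__   read c → write b, move ←, go to s0
s0 | cc[c]b__   read c → write c, move →, go to s1
s1 | ccc[b]__   read b → write c, move →, go to s3
s3 | cccc[_]_   read _ → write c, move →, go to s1
s1 | ccccc[_]
M halts after 16 transitions.

16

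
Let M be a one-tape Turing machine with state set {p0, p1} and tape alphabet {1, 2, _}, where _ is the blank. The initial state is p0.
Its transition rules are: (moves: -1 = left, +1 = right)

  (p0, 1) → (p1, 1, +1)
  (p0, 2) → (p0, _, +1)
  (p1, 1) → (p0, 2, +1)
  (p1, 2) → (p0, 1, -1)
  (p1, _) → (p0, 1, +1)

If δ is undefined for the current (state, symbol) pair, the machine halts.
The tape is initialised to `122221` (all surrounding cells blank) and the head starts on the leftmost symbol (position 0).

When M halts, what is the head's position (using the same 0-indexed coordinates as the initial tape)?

p0 | [1]22221__   read 1 → write 1, move +1, go to p1
p1 | 1[2]2221__   read 2 → write 1, move -1, go to p0
p0 | [1]12221__   read 1 → write 1, move +1, go to p1
p1 | 1[1]2221__   read 1 → write 2, move +1, go to p0
p0 | 12[2]221__   read 2 → write _, move +1, go to p0
p0 | 12_[2]21__   read 2 → write _, move +1, go to p0
p0 | 12__[2]1__   read 2 → write _, move +1, go to p0
p0 | 12___[1]__   read 1 → write 1, move +1, go to p1
p1 | 12___1[_]_   read _ → write 1, move +1, go to p0
p0 | 12___11[_]
At halt the head is at cell 7.

7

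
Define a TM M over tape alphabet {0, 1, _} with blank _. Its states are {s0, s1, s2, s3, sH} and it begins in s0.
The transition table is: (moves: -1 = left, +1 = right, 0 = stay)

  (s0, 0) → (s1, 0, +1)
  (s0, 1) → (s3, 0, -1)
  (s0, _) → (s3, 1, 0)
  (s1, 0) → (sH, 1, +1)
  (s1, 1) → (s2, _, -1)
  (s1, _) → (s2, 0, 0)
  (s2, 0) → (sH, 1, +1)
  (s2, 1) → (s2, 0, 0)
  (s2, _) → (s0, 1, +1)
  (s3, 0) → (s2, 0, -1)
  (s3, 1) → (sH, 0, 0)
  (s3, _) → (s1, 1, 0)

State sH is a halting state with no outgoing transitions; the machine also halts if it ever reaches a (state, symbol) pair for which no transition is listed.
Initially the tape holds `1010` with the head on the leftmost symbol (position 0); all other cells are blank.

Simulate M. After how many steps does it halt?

state=s0 head=0 tape=__[1]010   (s0,1)→(s3,0,-1)
state=s3 head=-1 tape=_[_]0010   (s3,_)→(s1,1,0)
state=s1 head=-1 tape=_[1]0010   (s1,1)→(s2,_,-1)
state=s2 head=-2 tape=[_]_0010   (s2,_)→(s0,1,+1)
state=s0 head=-1 tape=1[_]0010   (s0,_)→(s3,1,0)
state=s3 head=-1 tape=1[1]0010   (s3,1)→(sH,0,0)
state=sH head=-1 tape=1[0]0010
M halts after 6 transitions.

6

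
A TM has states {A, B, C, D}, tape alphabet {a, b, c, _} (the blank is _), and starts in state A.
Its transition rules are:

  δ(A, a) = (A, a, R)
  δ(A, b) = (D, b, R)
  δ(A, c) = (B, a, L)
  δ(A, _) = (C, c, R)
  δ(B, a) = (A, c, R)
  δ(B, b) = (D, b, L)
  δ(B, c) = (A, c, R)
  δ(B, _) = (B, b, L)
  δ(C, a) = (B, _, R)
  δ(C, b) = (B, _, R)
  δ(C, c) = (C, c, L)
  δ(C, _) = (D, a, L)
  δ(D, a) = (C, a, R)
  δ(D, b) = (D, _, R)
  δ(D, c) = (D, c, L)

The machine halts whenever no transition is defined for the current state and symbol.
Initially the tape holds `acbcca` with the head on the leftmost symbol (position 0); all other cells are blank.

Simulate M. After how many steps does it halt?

8

A | [a]cbcca   read a → write a, move R, go to A
A | a[c]bcca   read c → write a, move L, go to B
B | [a]abcca   read a → write c, move R, go to A
A | c[a]bcca   read a → write a, move R, go to A
A | ca[b]cca   read b → write b, move R, go to D
D | cab[c]ca   read c → write c, move L, go to D
D | ca[b]cca   read b → write _, move R, go to D
D | ca_[c]ca   read c → write c, move L, go to D
D | ca[_]cca
M halts after 8 transitions.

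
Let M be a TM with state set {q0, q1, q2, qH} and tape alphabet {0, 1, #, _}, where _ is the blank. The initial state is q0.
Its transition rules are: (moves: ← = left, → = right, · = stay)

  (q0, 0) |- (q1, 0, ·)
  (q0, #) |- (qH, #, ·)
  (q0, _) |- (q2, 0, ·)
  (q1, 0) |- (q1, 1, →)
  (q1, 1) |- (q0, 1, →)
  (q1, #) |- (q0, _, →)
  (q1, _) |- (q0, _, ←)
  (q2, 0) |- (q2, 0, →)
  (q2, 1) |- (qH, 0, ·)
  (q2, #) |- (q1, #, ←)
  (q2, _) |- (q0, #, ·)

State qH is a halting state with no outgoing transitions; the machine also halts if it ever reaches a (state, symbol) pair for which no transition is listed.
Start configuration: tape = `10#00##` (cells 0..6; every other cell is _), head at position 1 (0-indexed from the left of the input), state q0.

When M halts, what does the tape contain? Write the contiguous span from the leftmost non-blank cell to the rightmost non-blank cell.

11_11_#

state=q0 head=1 tape=1[0]#00##   (q0,0)→(q1,0,·)
state=q1 head=1 tape=1[0]#00##   (q1,0)→(q1,1,→)
state=q1 head=2 tape=11[#]00##   (q1,#)→(q0,_,→)
state=q0 head=3 tape=11_[0]0##   (q0,0)→(q1,0,·)
state=q1 head=3 tape=11_[0]0##   (q1,0)→(q1,1,→)
state=q1 head=4 tape=11_1[0]##   (q1,0)→(q1,1,→)
state=q1 head=5 tape=11_11[#]#   (q1,#)→(q0,_,→)
state=q0 head=6 tape=11_11_[#]   (q0,#)→(qH,#,·)
state=qH head=6 tape=11_11_[#]
The non-blank tape span at halt is 11_11_#.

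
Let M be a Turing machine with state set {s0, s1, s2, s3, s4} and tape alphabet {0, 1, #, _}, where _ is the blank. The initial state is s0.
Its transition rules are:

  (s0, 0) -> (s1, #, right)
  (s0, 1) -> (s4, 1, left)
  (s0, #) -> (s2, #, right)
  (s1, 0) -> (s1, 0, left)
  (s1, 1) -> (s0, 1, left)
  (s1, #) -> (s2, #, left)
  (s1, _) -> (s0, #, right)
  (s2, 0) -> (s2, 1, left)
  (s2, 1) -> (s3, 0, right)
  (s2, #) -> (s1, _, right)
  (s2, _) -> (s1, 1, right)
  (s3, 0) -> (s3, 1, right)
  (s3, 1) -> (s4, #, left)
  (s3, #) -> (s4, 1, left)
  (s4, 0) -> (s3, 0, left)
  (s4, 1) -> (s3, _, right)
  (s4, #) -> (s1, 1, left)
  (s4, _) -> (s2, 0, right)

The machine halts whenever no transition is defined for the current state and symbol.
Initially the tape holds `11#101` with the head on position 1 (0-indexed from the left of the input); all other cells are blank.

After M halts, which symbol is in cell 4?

state=s0 head=1 tape=1[1]#101_   (s0,1)→(s4,1,left)
state=s4 head=0 tape=[1]1#101_   (s4,1)→(s3,_,right)
state=s3 head=1 tape=_[1]#101_   (s3,1)→(s4,#,left)
state=s4 head=0 tape=[_]##101_   (s4,_)→(s2,0,right)
state=s2 head=1 tape=0[#]#101_   (s2,#)→(s1,_,right)
state=s1 head=2 tape=0_[#]101_   (s1,#)→(s2,#,left)
state=s2 head=1 tape=0[_]#101_   (s2,_)→(s1,1,right)
state=s1 head=2 tape=01[#]101_   (s1,#)→(s2,#,left)
state=s2 head=1 tape=0[1]#101_   (s2,1)→(s3,0,right)
state=s3 head=2 tape=00[#]101_   (s3,#)→(s4,1,left)
state=s4 head=1 tape=0[0]1101_   (s4,0)→(s3,0,left)
state=s3 head=0 tape=[0]01101_   (s3,0)→(s3,1,right)
state=s3 head=1 tape=1[0]1101_   (s3,0)→(s3,1,right)
state=s3 head=2 tape=11[1]101_   (s3,1)→(s4,#,left)
state=s4 head=1 tape=1[1]#101_   (s4,1)→(s3,_,right)
state=s3 head=2 tape=1_[#]101_   (s3,#)→(s4,1,left)
state=s4 head=1 tape=1[_]1101_   (s4,_)→(s2,0,right)
state=s2 head=2 tape=10[1]101_   (s2,1)→(s3,0,right)
state=s3 head=3 tape=100[1]01_   (s3,1)→(s4,#,left)
state=s4 head=2 tape=10[0]#01_   (s4,0)→(s3,0,left)
state=s3 head=1 tape=1[0]0#01_   (s3,0)→(s3,1,right)
state=s3 head=2 tape=11[0]#01_   (s3,0)→(s3,1,right)
state=s3 head=3 tape=111[#]01_   (s3,#)→(s4,1,left)
state=s4 head=2 tape=11[1]101_   (s4,1)→(s3,_,right)
state=s3 head=3 tape=11_[1]01_   (s3,1)→(s4,#,left)
state=s4 head=2 tape=11[_]#01_   (s4,_)→(s2,0,right)
state=s2 head=3 tape=110[#]01_   (s2,#)→(s1,_,right)
state=s1 head=4 tape=110_[0]1_   (s1,0)→(s1,0,left)
state=s1 head=3 tape=110[_]01_   (s1,_)→(s0,#,right)
state=s0 head=4 tape=110#[0]1_   (s0,0)→(s1,#,right)
state=s1 head=5 tape=110##[1]_   (s1,1)→(s0,1,left)
state=s0 head=4 tape=110#[#]1_   (s0,#)→(s2,#,right)
state=s2 head=5 tape=110##[1]_   (s2,1)→(s3,0,right)
state=s3 head=6 tape=110##0[_]
Cell 4 holds # when M halts.

#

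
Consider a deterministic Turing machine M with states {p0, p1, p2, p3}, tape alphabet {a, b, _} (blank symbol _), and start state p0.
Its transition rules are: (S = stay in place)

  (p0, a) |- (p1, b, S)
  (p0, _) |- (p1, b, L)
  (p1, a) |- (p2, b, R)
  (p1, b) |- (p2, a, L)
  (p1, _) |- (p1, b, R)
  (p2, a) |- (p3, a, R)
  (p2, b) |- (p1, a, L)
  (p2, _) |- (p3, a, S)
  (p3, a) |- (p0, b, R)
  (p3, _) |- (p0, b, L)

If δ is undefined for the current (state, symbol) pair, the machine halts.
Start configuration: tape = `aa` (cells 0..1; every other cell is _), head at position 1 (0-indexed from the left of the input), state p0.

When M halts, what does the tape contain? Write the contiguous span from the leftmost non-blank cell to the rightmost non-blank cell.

abb

state=p0 head=1 tape=a[a]_   (p0,a)→(p1,b,S)
state=p1 head=1 tape=a[b]_   (p1,b)→(p2,a,L)
state=p2 head=0 tape=[a]a_   (p2,a)→(p3,a,R)
state=p3 head=1 tape=a[a]_   (p3,a)→(p0,b,R)
state=p0 head=2 tape=ab[_]   (p0,_)→(p1,b,L)
state=p1 head=1 tape=a[b]b   (p1,b)→(p2,a,L)
state=p2 head=0 tape=[a]ab   (p2,a)→(p3,a,R)
state=p3 head=1 tape=a[a]b   (p3,a)→(p0,b,R)
state=p0 head=2 tape=ab[b]
The non-blank tape span at halt is abb.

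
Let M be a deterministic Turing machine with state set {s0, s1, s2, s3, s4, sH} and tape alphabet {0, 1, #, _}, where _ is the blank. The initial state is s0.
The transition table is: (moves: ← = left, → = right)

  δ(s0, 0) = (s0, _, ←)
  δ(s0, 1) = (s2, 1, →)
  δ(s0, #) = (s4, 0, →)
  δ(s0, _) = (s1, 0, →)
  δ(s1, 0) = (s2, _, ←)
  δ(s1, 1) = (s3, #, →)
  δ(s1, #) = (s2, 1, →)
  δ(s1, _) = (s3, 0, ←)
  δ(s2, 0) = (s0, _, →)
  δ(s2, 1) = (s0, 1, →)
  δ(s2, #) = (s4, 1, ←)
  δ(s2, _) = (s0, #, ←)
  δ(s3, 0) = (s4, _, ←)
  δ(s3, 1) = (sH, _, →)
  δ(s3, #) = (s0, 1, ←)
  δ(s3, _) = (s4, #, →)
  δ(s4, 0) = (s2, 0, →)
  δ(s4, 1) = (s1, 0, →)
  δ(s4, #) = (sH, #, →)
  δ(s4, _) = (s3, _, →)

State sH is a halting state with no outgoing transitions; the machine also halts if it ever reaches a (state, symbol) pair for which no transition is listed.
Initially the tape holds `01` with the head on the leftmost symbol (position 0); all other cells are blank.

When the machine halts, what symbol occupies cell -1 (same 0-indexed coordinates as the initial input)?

0

s0 | __[0]1__   read 0 → write _, move ←, go to s0
s0 | _[_]_1__   read _ → write 0, move →, go to s1
s1 | _0[_]1__   read _ → write 0, move ←, go to s3
s3 | _[0]01__   read 0 → write _, move ←, go to s4
s4 | [_]_01__   read _ → write _, move →, go to s3
s3 | _[_]01__   read _ → write #, move →, go to s4
s4 | _#[0]1__   read 0 → write 0, move →, go to s2
s2 | _#0[1]__   read 1 → write 1, move →, go to s0
s0 | _#01[_]_   read _ → write 0, move →, go to s1
s1 | _#010[_]   read _ → write 0, move ←, go to s3
s3 | _#01[0]0   read 0 → write _, move ←, go to s4
s4 | _#0[1]_0   read 1 → write 0, move →, go to s1
s1 | _#00[_]0   read _ → write 0, move ←, go to s3
s3 | _#0[0]00   read 0 → write _, move ←, go to s4
s4 | _#[0]_00   read 0 → write 0, move →, go to s2
s2 | _#0[_]00   read _ → write #, move ←, go to s0
s0 | _#[0]#00   read 0 → write _, move ←, go to s0
s0 | _[#]_#00   read # → write 0, move →, go to s4
s4 | _0[_]#00   read _ → write _, move →, go to s3
s3 | _0_[#]00   read # → write 1, move ←, go to s0
s0 | _0[_]100   read _ → write 0, move →, go to s1
s1 | _00[1]00   read 1 → write #, move →, go to s3
s3 | _00#[0]0   read 0 → write _, move ←, go to s4
s4 | _00[#]_0   read # → write #, move →, go to sH
sH | _00#[_]0
Cell -1 holds 0 when M halts.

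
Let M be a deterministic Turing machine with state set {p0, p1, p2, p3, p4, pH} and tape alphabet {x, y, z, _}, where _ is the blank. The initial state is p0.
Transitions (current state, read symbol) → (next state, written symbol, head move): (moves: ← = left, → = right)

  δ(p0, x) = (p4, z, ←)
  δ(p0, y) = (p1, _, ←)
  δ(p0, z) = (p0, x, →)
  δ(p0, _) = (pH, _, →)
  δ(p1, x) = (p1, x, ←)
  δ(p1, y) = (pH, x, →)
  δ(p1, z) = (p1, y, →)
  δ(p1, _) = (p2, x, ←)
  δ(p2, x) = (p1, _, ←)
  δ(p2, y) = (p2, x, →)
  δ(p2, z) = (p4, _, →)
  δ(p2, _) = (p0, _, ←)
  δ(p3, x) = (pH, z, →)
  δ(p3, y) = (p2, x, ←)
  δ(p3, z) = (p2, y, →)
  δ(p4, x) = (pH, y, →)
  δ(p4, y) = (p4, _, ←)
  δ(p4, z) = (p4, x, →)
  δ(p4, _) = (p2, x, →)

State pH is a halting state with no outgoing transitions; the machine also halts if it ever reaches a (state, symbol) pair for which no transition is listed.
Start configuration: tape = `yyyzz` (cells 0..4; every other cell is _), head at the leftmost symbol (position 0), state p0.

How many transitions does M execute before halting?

state=p0 head=0 tape=___[y]yyzz   (p0,y)→(p1,_,←)
state=p1 head=-1 tape=__[_]_yyzz   (p1,_)→(p2,x,←)
state=p2 head=-2 tape=_[_]x_yyzz   (p2,_)→(p0,_,←)
state=p0 head=-3 tape=[_]_x_yyzz   (p0,_)→(pH,_,→)
state=pH head=-2 tape=_[_]x_yyzz
M halts after 4 transitions.

4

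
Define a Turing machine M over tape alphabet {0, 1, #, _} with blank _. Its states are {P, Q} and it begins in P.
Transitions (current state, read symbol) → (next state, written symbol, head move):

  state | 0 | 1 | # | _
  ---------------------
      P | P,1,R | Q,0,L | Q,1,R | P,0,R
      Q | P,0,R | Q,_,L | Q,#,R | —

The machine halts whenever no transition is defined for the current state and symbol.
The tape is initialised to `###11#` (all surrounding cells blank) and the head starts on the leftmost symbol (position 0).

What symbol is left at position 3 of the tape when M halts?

P | [#]##11#   read # → write 1, move R, go to Q
Q | 1[#]#11#   read # → write #, move R, go to Q
Q | 1#[#]11#   read # → write #, move R, go to Q
Q | 1##[1]1#   read 1 → write _, move L, go to Q
Q | 1#[#]_1#   read # → write #, move R, go to Q
Q | 1##[_]1#
Cell 3 holds _ when M halts.

_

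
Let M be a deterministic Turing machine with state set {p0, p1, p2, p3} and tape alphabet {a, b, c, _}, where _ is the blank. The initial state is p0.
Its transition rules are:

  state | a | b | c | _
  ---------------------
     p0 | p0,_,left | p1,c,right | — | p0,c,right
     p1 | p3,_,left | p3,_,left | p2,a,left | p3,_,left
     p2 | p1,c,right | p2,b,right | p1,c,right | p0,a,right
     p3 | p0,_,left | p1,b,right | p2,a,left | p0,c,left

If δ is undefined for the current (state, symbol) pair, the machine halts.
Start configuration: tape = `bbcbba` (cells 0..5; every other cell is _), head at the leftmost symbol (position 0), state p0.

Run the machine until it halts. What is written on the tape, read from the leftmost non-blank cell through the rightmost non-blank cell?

state=p0 head=0 tape=__[b]bcbba   (p0,b)→(p1,c,right)
state=p1 head=1 tape=__c[b]cbba   (p1,b)→(p3,_,left)
state=p3 head=0 tape=__[c]_cbba   (p3,c)→(p2,a,left)
state=p2 head=-1 tape=_[_]a_cbba   (p2,_)→(p0,a,right)
state=p0 head=0 tape=_a[a]_cbba   (p0,a)→(p0,_,left)
state=p0 head=-1 tape=_[a]__cbba   (p0,a)→(p0,_,left)
state=p0 head=-2 tape=[_]___cbba   (p0,_)→(p0,c,right)
state=p0 head=-1 tape=c[_]__cbba   (p0,_)→(p0,c,right)
state=p0 head=0 tape=cc[_]_cbba   (p0,_)→(p0,c,right)
state=p0 head=1 tape=ccc[_]cbba   (p0,_)→(p0,c,right)
state=p0 head=2 tape=cccc[c]bba
The non-blank tape span at halt is cccccbba.

cccccbba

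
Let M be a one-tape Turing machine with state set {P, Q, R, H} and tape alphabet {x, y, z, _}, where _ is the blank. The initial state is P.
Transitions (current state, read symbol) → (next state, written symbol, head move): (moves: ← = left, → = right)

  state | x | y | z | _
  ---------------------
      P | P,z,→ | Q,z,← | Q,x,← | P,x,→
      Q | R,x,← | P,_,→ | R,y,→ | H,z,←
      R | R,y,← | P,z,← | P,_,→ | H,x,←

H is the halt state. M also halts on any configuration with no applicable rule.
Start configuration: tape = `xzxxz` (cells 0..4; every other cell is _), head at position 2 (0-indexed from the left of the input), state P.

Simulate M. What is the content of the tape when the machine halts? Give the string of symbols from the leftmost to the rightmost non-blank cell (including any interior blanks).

state=P head=2 tape=___xz[x]xz   (P,x)→(P,z,→)
state=P head=3 tape=___xzz[x]z   (P,x)→(P,z,→)
state=P head=4 tape=___xzzz[z]   (P,z)→(Q,x,←)
state=Q head=3 tape=___xzz[z]x   (Q,z)→(R,y,→)
state=R head=4 tape=___xzzy[x]   (R,x)→(R,y,←)
state=R head=3 tape=___xzz[y]y   (R,y)→(P,z,←)
state=P head=2 tape=___xz[z]zy   (P,z)→(Q,x,←)
state=Q head=1 tape=___x[z]xzy   (Q,z)→(R,y,→)
state=R head=2 tape=___xy[x]zy   (R,x)→(R,y,←)
state=R head=1 tape=___x[y]yzy   (R,y)→(P,z,←)
state=P head=0 tape=___[x]zyzy   (P,x)→(P,z,→)
state=P head=1 tape=___z[z]yzy   (P,z)→(Q,x,←)
state=Q head=0 tape=___[z]xyzy   (Q,z)→(R,y,→)
state=R head=1 tape=___y[x]yzy   (R,x)→(R,y,←)
state=R head=0 tape=___[y]yyzy   (R,y)→(P,z,←)
state=P head=-1 tape=__[_]zyyzy   (P,_)→(P,x,→)
state=P head=0 tape=__x[z]yyzy   (P,z)→(Q,x,←)
state=Q head=-1 tape=__[x]xyyzy   (Q,x)→(R,x,←)
state=R head=-2 tape=_[_]xxyyzy   (R,_)→(H,x,←)
state=H head=-3 tape=[_]xxxyyzy
The non-blank tape span at halt is xxxyyzy.

xxxyyzy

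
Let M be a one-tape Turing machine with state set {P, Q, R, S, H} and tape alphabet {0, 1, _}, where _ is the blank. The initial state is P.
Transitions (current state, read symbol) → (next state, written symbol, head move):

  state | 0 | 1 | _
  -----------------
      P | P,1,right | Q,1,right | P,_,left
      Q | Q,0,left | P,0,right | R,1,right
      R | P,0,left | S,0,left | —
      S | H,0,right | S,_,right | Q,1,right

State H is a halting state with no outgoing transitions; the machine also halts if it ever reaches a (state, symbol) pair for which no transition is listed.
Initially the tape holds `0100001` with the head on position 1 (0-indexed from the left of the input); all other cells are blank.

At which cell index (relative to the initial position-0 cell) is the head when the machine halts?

state=P head=1 tape=0[1]00001__   (P,1)→(Q,1,right)
state=Q head=2 tape=01[0]0001__   (Q,0)→(Q,0,left)
state=Q head=1 tape=0[1]00001__   (Q,1)→(P,0,right)
state=P head=2 tape=00[0]0001__   (P,0)→(P,1,right)
state=P head=3 tape=001[0]001__   (P,0)→(P,1,right)
state=P head=4 tape=0011[0]01__   (P,0)→(P,1,right)
state=P head=5 tape=00111[0]1__   (P,0)→(P,1,right)
state=P head=6 tape=001111[1]__   (P,1)→(Q,1,right)
state=Q head=7 tape=0011111[_]_   (Q,_)→(R,1,right)
state=R head=8 tape=00111111[_]
At halt the head is at cell 8.

8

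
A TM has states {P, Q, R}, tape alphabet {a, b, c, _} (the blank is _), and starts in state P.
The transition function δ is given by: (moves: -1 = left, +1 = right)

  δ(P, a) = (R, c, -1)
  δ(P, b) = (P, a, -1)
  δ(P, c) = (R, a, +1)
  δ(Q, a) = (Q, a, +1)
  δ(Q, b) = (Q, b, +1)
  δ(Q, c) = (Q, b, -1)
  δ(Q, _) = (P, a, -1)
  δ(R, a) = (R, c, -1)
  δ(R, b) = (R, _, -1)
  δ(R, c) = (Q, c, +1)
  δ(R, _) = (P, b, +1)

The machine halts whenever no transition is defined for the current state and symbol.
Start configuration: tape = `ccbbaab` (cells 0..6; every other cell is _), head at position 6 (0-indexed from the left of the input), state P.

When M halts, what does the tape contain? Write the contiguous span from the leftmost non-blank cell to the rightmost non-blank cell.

abbc_cca

P | __ccbbaa[b]   read b → write a, move -1, go to P
P | __ccbba[a]a   read a → write c, move -1, go to R
R | __ccbb[a]ca   read a → write c, move -1, go to R
R | __ccb[b]cca   read b → write _, move -1, go to R
R | __cc[b]_cca   read b → write _, move -1, go to R
R | __c[c]__cca   read c → write c, move +1, go to Q
Q | __cc[_]_cca   read _ → write a, move -1, go to P
P | __c[c]a_cca   read c → write a, move +1, go to R
R | __ca[a]_cca   read a → write c, move -1, go to R
R | __c[a]c_cca   read a → write c, move -1, go to R
R | __[c]cc_cca   read c → write c, move +1, go to Q
Q | __c[c]c_cca   read c → write b, move -1, go to Q
Q | __[c]bc_cca   read c → write b, move -1, go to Q
Q | _[_]bbc_cca   read _ → write a, move -1, go to P
P | [_]abbc_cca
The non-blank tape span at halt is abbc_cca.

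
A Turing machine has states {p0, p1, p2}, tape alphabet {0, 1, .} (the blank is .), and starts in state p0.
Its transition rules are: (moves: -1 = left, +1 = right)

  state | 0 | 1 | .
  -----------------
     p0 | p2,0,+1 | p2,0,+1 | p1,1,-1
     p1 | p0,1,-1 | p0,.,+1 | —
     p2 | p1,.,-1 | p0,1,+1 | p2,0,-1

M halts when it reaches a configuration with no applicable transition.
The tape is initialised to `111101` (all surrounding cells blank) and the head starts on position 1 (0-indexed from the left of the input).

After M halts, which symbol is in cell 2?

0

p0 | 1[1]1101..   read 1 → write 0, move +1, go to p2
p2 | 10[1]101..   read 1 → write 1, move +1, go to p0
p0 | 101[1]01..   read 1 → write 0, move +1, go to p2
p2 | 1010[0]1..   read 0 → write ., move -1, go to p1
p1 | 101[0].1..   read 0 → write 1, move -1, go to p0
p0 | 10[1]1.1..   read 1 → write 0, move +1, go to p2
p2 | 100[1].1..   read 1 → write 1, move +1, go to p0
p0 | 1001[.]1..   read . → write 1, move -1, go to p1
p1 | 100[1]11..   read 1 → write ., move +1, go to p0
p0 | 100.[1]1..   read 1 → write 0, move +1, go to p2
p2 | 100.0[1]..   read 1 → write 1, move +1, go to p0
p0 | 100.01[.].   read . → write 1, move -1, go to p1
p1 | 100.0[1]1.   read 1 → write ., move +1, go to p0
p0 | 100.0.[1].   read 1 → write 0, move +1, go to p2
p2 | 100.0.0[.]   read . → write 0, move -1, go to p2
p2 | 100.0.[0]0   read 0 → write ., move -1, go to p1
p1 | 100.0[.].0
Cell 2 holds 0 when M halts.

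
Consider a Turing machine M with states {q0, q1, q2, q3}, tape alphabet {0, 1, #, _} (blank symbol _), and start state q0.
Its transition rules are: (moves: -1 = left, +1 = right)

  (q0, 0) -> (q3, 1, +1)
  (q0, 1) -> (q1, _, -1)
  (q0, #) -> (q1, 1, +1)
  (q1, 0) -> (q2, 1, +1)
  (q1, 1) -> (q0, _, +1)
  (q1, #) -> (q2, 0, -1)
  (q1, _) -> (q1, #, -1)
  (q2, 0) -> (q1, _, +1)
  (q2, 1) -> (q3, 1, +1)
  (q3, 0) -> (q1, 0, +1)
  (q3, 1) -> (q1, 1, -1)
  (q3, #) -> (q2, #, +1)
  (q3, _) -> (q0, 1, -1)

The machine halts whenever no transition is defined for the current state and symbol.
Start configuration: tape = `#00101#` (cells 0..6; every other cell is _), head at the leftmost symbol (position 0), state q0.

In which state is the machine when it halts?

state=q0 head=0 tape=[#]00101#   (q0,#)→(q1,1,+1)
state=q1 head=1 tape=1[0]0101#   (q1,0)→(q2,1,+1)
state=q2 head=2 tape=11[0]101#   (q2,0)→(q1,_,+1)
state=q1 head=3 tape=11_[1]01#   (q1,1)→(q0,_,+1)
state=q0 head=4 tape=11__[0]1#   (q0,0)→(q3,1,+1)
state=q3 head=5 tape=11__1[1]#   (q3,1)→(q1,1,-1)
state=q1 head=4 tape=11__[1]1#   (q1,1)→(q0,_,+1)
state=q0 head=5 tape=11___[1]#   (q0,1)→(q1,_,-1)
state=q1 head=4 tape=11__[_]_#   (q1,_)→(q1,#,-1)
state=q1 head=3 tape=11_[_]#_#   (q1,_)→(q1,#,-1)
state=q1 head=2 tape=11[_]##_#   (q1,_)→(q1,#,-1)
state=q1 head=1 tape=1[1]###_#   (q1,1)→(q0,_,+1)
state=q0 head=2 tape=1_[#]##_#   (q0,#)→(q1,1,+1)
state=q1 head=3 tape=1_1[#]#_#   (q1,#)→(q2,0,-1)
state=q2 head=2 tape=1_[1]0#_#   (q2,1)→(q3,1,+1)
state=q3 head=3 tape=1_1[0]#_#   (q3,0)→(q1,0,+1)
state=q1 head=4 tape=1_10[#]_#   (q1,#)→(q2,0,-1)
state=q2 head=3 tape=1_1[0]0_#   (q2,0)→(q1,_,+1)
state=q1 head=4 tape=1_1_[0]_#   (q1,0)→(q2,1,+1)
state=q2 head=5 tape=1_1_1[_]#
No transition is defined for (q2, _); M halts in state q2.

q2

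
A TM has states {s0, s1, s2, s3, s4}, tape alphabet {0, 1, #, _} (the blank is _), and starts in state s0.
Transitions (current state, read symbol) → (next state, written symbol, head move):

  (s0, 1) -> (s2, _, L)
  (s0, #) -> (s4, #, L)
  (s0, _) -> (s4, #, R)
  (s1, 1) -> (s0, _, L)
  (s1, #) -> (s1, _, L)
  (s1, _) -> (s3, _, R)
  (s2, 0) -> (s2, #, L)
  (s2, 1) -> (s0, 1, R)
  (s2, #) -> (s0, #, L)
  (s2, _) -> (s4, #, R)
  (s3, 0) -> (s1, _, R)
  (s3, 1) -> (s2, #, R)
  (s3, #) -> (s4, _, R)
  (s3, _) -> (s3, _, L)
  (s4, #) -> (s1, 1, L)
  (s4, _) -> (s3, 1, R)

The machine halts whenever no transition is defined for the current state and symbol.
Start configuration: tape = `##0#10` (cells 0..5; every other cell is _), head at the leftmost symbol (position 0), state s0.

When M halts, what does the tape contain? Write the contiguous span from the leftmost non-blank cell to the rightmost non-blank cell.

###1##10

s0 | __[#]#0#10   read # → write #, move L, go to s4
s4 | _[_]##0#10   read _ → write 1, move R, go to s3
s3 | _1[#]#0#10   read # → write _, move R, go to s4
s4 | _1_[#]0#10   read # → write 1, move L, go to s1
s1 | _1[_]10#10   read _ → write _, move R, go to s3
s3 | _1_[1]0#10   read 1 → write #, move R, go to s2
s2 | _1_#[0]#10   read 0 → write #, move L, go to s2
s2 | _1_[#]##10   read # → write #, move L, go to s0
s0 | _1[_]###10   read _ → write #, move R, go to s4
s4 | _1#[#]##10   read # → write 1, move L, go to s1
s1 | _1[#]1##10   read # → write _, move L, go to s1
s1 | _[1]_1##10   read 1 → write _, move L, go to s0
s0 | [_]__1##10   read _ → write #, move R, go to s4
s4 | #[_]_1##10   read _ → write 1, move R, go to s3
s3 | #1[_]1##10   read _ → write _, move L, go to s3
s3 | #[1]_1##10   read 1 → write #, move R, go to s2
s2 | ##[_]1##10   read _ → write #, move R, go to s4
s4 | ###[1]##10
The non-blank tape span at halt is ###1##10.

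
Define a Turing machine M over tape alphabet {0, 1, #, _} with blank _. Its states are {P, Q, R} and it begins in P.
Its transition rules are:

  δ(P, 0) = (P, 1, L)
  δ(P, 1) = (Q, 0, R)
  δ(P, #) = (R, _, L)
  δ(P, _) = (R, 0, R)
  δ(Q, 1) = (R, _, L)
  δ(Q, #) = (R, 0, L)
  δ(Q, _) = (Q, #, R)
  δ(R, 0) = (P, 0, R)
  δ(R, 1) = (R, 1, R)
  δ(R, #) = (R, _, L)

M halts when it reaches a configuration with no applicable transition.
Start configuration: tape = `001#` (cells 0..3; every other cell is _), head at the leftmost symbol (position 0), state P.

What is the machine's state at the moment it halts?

P | _[0]01#_   read 0 → write 1, move L, go to P
P | [_]101#_   read _ → write 0, move R, go to R
R | 0[1]01#_   read 1 → write 1, move R, go to R
R | 01[0]1#_   read 0 → write 0, move R, go to P
P | 010[1]#_   read 1 → write 0, move R, go to Q
Q | 0100[#]_   read # → write 0, move L, go to R
R | 010[0]0_   read 0 → write 0, move R, go to P
P | 0100[0]_   read 0 → write 1, move L, go to P
P | 010[0]1_   read 0 → write 1, move L, go to P
P | 01[0]11_   read 0 → write 1, move L, go to P
P | 0[1]111_   read 1 → write 0, move R, go to Q
Q | 00[1]11_   read 1 → write _, move L, go to R
R | 0[0]_11_   read 0 → write 0, move R, go to P
P | 00[_]11_   read _ → write 0, move R, go to R
R | 000[1]1_   read 1 → write 1, move R, go to R
R | 0001[1]_   read 1 → write 1, move R, go to R
R | 00011[_]
No transition is defined for (R, _); M halts in state R.

R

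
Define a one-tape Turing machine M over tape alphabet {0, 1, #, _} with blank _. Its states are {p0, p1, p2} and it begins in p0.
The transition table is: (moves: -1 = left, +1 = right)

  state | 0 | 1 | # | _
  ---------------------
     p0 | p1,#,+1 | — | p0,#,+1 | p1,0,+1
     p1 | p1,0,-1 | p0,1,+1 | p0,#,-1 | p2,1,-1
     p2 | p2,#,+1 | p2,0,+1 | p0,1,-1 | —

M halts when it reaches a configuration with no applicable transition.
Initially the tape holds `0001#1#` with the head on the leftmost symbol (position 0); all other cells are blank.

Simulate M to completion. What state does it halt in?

p0

state=p0 head=0 tape=_[0]001#1#   (p0,0)→(p1,#,+1)
state=p1 head=1 tape=_#[0]01#1#   (p1,0)→(p1,0,-1)
state=p1 head=0 tape=_[#]001#1#   (p1,#)→(p0,#,-1)
state=p0 head=-1 tape=[_]#001#1#   (p0,_)→(p1,0,+1)
state=p1 head=0 tape=0[#]001#1#   (p1,#)→(p0,#,-1)
state=p0 head=-1 tape=[0]#001#1#   (p0,0)→(p1,#,+1)
state=p1 head=0 tape=#[#]001#1#   (p1,#)→(p0,#,-1)
state=p0 head=-1 tape=[#]#001#1#   (p0,#)→(p0,#,+1)
state=p0 head=0 tape=#[#]001#1#   (p0,#)→(p0,#,+1)
state=p0 head=1 tape=##[0]01#1#   (p0,0)→(p1,#,+1)
state=p1 head=2 tape=###[0]1#1#   (p1,0)→(p1,0,-1)
state=p1 head=1 tape=##[#]01#1#   (p1,#)→(p0,#,-1)
state=p0 head=0 tape=#[#]#01#1#   (p0,#)→(p0,#,+1)
state=p0 head=1 tape=##[#]01#1#   (p0,#)→(p0,#,+1)
state=p0 head=2 tape=###[0]1#1#   (p0,0)→(p1,#,+1)
state=p1 head=3 tape=####[1]#1#   (p1,1)→(p0,1,+1)
state=p0 head=4 tape=####1[#]1#   (p0,#)→(p0,#,+1)
state=p0 head=5 tape=####1#[1]#
No transition is defined for (p0, 1); M halts in state p0.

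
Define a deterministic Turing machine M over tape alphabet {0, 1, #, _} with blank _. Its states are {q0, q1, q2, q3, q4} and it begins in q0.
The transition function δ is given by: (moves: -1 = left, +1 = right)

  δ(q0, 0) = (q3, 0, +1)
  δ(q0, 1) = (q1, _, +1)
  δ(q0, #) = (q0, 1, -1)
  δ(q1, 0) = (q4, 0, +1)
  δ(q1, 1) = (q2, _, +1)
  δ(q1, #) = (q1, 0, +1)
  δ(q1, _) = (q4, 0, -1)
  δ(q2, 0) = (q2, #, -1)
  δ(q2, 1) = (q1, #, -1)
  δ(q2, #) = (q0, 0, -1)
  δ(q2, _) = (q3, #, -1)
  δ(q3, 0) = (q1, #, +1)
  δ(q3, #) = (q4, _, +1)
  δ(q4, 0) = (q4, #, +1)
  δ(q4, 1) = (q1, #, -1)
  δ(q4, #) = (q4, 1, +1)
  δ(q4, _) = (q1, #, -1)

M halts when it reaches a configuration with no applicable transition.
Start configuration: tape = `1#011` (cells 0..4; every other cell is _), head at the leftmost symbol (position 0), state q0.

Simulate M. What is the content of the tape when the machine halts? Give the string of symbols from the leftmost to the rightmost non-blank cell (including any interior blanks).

q0 | [1]#011   read 1 → write _, move +1, go to q1
q1 | _[#]011   read # → write 0, move +1, go to q1
q1 | _0[0]11   read 0 → write 0, move +1, go to q4
q4 | _00[1]1   read 1 → write #, move -1, go to q1
q1 | _0[0]#1   read 0 → write 0, move +1, go to q4
q4 | _00[#]1   read # → write 1, move +1, go to q4
q4 | _001[1]   read 1 → write #, move -1, go to q1
q1 | _00[1]#   read 1 → write _, move +1, go to q2
q2 | _00_[#]   read # → write 0, move -1, go to q0
q0 | _00[_]0
The non-blank tape span at halt is 00_0.

00_0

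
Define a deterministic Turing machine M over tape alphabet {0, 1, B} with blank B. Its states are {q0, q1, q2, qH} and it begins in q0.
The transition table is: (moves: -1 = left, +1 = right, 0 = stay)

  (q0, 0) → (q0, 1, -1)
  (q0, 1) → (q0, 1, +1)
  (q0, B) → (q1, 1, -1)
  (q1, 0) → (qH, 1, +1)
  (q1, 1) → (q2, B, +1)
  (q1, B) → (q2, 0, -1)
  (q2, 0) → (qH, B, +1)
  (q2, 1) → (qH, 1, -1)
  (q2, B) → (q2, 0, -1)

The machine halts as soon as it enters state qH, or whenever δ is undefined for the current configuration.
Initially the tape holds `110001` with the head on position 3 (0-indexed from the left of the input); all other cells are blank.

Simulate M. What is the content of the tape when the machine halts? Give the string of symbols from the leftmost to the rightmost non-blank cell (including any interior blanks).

state=q0 head=3 tape=110[0]01B   (q0,0)→(q0,1,-1)
state=q0 head=2 tape=11[0]101B   (q0,0)→(q0,1,-1)
state=q0 head=1 tape=1[1]1101B   (q0,1)→(q0,1,+1)
state=q0 head=2 tape=11[1]101B   (q0,1)→(q0,1,+1)
state=q0 head=3 tape=111[1]01B   (q0,1)→(q0,1,+1)
state=q0 head=4 tape=1111[0]1B   (q0,0)→(q0,1,-1)
state=q0 head=3 tape=111[1]11B   (q0,1)→(q0,1,+1)
state=q0 head=4 tape=1111[1]1B   (q0,1)→(q0,1,+1)
state=q0 head=5 tape=11111[1]B   (q0,1)→(q0,1,+1)
state=q0 head=6 tape=111111[B]   (q0,B)→(q1,1,-1)
state=q1 head=5 tape=11111[1]1   (q1,1)→(q2,B,+1)
state=q2 head=6 tape=11111B[1]   (q2,1)→(qH,1,-1)
state=qH head=5 tape=11111[B]1
The non-blank tape span at halt is 11111B1.

11111B1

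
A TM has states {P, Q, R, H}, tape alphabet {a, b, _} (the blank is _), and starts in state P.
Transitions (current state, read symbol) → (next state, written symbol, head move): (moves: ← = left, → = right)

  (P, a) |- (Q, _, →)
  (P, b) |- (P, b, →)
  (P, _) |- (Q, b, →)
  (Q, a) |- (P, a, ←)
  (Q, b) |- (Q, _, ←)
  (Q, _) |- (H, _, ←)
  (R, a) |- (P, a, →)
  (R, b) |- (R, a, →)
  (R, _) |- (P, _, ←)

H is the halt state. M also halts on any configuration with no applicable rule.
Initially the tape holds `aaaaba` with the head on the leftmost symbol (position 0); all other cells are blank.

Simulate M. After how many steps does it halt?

P | [a]aaaba   read a → write _, move →, go to Q
Q | _[a]aaba   read a → write a, move ←, go to P
P | [_]aaaba   read _ → write b, move →, go to Q
Q | b[a]aaba   read a → write a, move ←, go to P
P | [b]aaaba   read b → write b, move →, go to P
P | b[a]aaba   read a → write _, move →, go to Q
Q | b_[a]aba   read a → write a, move ←, go to P
P | b[_]aaba   read _ → write b, move →, go to Q
Q | bb[a]aba   read a → write a, move ←, go to P
P | b[b]aaba   read b → write b, move →, go to P
P | bb[a]aba   read a → write _, move →, go to Q
Q | bb_[a]ba   read a → write a, move ←, go to P
P | bb[_]aba   read _ → write b, move →, go to Q
Q | bbb[a]ba   read a → write a, move ←, go to P
P | bb[b]aba   read b → write b, move →, go to P
P | bbb[a]ba   read a → write _, move →, go to Q
Q | bbb_[b]a   read b → write _, move ←, go to Q
Q | bbb[_]_a   read _ → write _, move ←, go to H
H | bb[b]__a
M halts after 18 transitions.

18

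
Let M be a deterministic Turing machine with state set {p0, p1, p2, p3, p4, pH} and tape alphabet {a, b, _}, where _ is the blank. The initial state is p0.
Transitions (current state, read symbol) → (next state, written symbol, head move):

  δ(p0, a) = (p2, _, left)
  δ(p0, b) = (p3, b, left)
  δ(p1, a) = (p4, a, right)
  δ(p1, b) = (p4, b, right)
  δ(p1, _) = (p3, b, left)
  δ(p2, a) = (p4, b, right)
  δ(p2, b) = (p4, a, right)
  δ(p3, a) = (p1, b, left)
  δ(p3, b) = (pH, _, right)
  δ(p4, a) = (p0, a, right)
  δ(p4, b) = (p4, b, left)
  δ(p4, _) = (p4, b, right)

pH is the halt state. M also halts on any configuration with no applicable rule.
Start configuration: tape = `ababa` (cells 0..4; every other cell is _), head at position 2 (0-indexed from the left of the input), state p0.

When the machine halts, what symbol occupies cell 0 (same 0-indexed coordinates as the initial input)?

p0 | __ab[a]ba   read a → write _, move left, go to p2
p2 | __a[b]_ba   read b → write a, move right, go to p4
p4 | __aa[_]ba   read _ → write b, move right, go to p4
p4 | __aab[b]a   read b → write b, move left, go to p4
p4 | __aa[b]ba   read b → write b, move left, go to p4
p4 | __a[a]bba   read a → write a, move right, go to p0
p0 | __aa[b]ba   read b → write b, move left, go to p3
p3 | __a[a]bba   read a → write b, move left, go to p1
p1 | __[a]bbba   read a → write a, move right, go to p4
p4 | __a[b]bba   read b → write b, move left, go to p4
p4 | __[a]bbba   read a → write a, move right, go to p0
p0 | __a[b]bba   read b → write b, move left, go to p3
p3 | __[a]bbba   read a → write b, move left, go to p1
p1 | _[_]bbbba   read _ → write b, move left, go to p3
p3 | [_]bbbbba
Cell 0 holds b when M halts.

b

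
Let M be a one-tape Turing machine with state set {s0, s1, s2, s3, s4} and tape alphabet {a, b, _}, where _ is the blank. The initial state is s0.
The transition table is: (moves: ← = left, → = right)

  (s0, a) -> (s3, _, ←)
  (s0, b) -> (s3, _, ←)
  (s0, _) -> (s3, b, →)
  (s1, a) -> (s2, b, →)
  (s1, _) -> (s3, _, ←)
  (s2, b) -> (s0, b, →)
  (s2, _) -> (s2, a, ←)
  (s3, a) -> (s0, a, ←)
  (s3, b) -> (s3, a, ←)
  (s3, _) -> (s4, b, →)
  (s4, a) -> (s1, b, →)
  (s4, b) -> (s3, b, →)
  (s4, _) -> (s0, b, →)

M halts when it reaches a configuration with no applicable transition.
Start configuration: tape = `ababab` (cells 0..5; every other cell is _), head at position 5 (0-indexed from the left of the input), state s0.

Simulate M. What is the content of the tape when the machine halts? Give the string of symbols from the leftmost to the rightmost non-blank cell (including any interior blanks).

bbba__a_a

state=s0 head=5 tape=____ababa[b]   (s0,b)→(s3,_,←)
state=s3 head=4 tape=____abab[a]_   (s3,a)→(s0,a,←)
state=s0 head=3 tape=____aba[b]a_   (s0,b)→(s3,_,←)
state=s3 head=2 tape=____ab[a]_a_   (s3,a)→(s0,a,←)
state=s0 head=1 tape=____a[b]a_a_   (s0,b)→(s3,_,←)
state=s3 head=0 tape=____[a]_a_a_   (s3,a)→(s0,a,←)
state=s0 head=-1 tape=___[_]a_a_a_   (s0,_)→(s3,b,→)
state=s3 head=0 tape=___b[a]_a_a_   (s3,a)→(s0,a,←)
state=s0 head=-1 tape=___[b]a_a_a_   (s0,b)→(s3,_,←)
state=s3 head=-2 tape=__[_]_a_a_a_   (s3,_)→(s4,b,→)
state=s4 head=-1 tape=__b[_]a_a_a_   (s4,_)→(s0,b,→)
state=s0 head=0 tape=__bb[a]_a_a_   (s0,a)→(s3,_,←)
state=s3 head=-1 tape=__b[b]__a_a_   (s3,b)→(s3,a,←)
state=s3 head=-2 tape=__[b]a__a_a_   (s3,b)→(s3,a,←)
state=s3 head=-3 tape=_[_]aa__a_a_   (s3,_)→(s4,b,→)
state=s4 head=-2 tape=_b[a]a__a_a_   (s4,a)→(s1,b,→)
state=s1 head=-1 tape=_bb[a]__a_a_   (s1,a)→(s2,b,→)
state=s2 head=0 tape=_bbb[_]_a_a_   (s2,_)→(s2,a,←)
state=s2 head=-1 tape=_bb[b]a_a_a_   (s2,b)→(s0,b,→)
state=s0 head=0 tape=_bbb[a]_a_a_   (s0,a)→(s3,_,←)
state=s3 head=-1 tape=_bb[b]__a_a_   (s3,b)→(s3,a,←)
state=s3 head=-2 tape=_b[b]a__a_a_   (s3,b)→(s3,a,←)
state=s3 head=-3 tape=_[b]aa__a_a_   (s3,b)→(s3,a,←)
state=s3 head=-4 tape=[_]aaa__a_a_   (s3,_)→(s4,b,→)
state=s4 head=-3 tape=b[a]aa__a_a_   (s4,a)→(s1,b,→)
state=s1 head=-2 tape=bb[a]a__a_a_   (s1,a)→(s2,b,→)
state=s2 head=-1 tape=bbb[a]__a_a_
The non-blank tape span at halt is bbba__a_a.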